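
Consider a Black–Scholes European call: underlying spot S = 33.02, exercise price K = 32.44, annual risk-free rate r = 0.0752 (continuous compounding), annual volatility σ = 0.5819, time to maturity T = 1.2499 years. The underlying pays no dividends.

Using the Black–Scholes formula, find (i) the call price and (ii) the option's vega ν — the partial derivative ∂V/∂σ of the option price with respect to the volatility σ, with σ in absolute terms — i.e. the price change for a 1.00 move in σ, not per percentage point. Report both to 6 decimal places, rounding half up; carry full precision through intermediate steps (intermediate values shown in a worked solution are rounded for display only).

price = 9.834225
ν = 13.016305

σ√T = 0.5819·√1.2499 = 0.650558
d₁ = (ln(S/K) + (r+σ²/2)T) / (σ√T) = (ln(33.02/32.44) + (0.0752+0.5819²/2)·1.2499) / 0.650558 = (0.017721 + 0.305605) / 0.650558 = 0.496999
d₂ = d₁ − σ√T = 0.496999 − 0.650558 = -0.153559
e^{−rT} = e^{−0.0752·1.2499} = 0.910290
N(d₁) = 0.690405,  N(d₂) = 0.438979
Call price V = S·N(d₁) − K·e^{−rT}·N(d₂) = 22.797175 − 12.962950 = 9.834225
φ(d₁) = (1/√(2π))·e^{−d₁²/2} = 0.352592
ν = S·φ(d₁)·√T = 13.016305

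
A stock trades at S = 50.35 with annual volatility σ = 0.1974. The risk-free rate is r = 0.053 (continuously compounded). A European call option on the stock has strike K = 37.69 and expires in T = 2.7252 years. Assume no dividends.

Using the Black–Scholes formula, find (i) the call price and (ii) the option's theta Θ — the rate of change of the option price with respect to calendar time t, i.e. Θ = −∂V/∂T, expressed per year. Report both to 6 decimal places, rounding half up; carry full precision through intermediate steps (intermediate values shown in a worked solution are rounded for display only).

price = 18.285324
Θ = -1.912270

σ√T = 0.1974·√2.7252 = 0.325871
d₁ = (ln(S/K) + (r+σ²/2)T) / (σ√T) = (ln(50.35/37.69) + (0.053+0.1974²/2)·2.7252) / 0.325871 = (0.289604 + 0.197532) / 0.325871 = 1.494870
d₂ = d₁ − σ√T = 1.494870 − 0.325871 = 1.168999
e^{−rT} = e^{−0.053·2.7252} = 0.865511
N(d₁) = 0.932526,  N(d₂) = 0.878798
Call price V = S·N(d₁) − K·e^{−rT}·N(d₂) = 46.952675 − 28.667351 = 18.285324
φ(d₁) = (1/√(2π))·e^{−d₁²/2} = 0.130516
Θ = −S·φ(d₁)·σ/(2√T) − r·K·e^{−rT}·N(d₂) = −0.392900 − 1.519370 = -1.912270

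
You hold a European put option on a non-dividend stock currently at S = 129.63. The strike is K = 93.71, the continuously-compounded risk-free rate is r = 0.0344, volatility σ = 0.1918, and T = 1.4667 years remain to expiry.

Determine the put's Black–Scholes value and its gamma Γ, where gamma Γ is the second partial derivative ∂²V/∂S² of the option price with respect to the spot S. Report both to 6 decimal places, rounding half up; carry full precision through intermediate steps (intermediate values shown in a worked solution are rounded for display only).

price = 0.558374
Γ = 0.002965

σ√T = 0.1918·√1.4667 = 0.232284
d₁ = (ln(S/K) + (r+σ²/2)T) / (σ√T) = (ln(129.63/93.71) + (0.0344+0.1918²/2)·1.4667) / 0.232284 = (0.324479 + 0.077432) / 0.232284 = 1.730260
d₂ = d₁ − σ√T = 1.730260 − 0.232284 = 1.497976
e^{−rT} = e^{−0.0344·1.4667} = 0.950797
N(−d₁) = 0.041792,  N(−d₂) = 0.067070
Put price V = K·e^{−rT}·N(−d₂) − S·N(−d₁) = 5.975857 − 5.417483 = 0.558374
φ(d₁) = (1/√(2π))·e^{−d₁²/2} = 0.089292
Γ = φ(d₁) / (S·σ·√T) = 0.002965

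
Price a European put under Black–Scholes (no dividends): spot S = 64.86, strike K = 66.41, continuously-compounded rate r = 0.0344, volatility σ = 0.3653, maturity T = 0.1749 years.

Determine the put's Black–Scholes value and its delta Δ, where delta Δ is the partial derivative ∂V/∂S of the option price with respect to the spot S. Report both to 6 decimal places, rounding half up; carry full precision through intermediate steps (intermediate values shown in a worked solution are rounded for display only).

σ√T = 0.3653·√0.1749 = 0.152772
d₁ = (ln(S/K) + (r+σ²/2)T) / (σ√T) = (ln(64.86/66.41) + (0.0344+0.3653²/2)·0.1749) / 0.152772 = (-0.023617 + 0.017686) / 0.152772 = -0.038818
d₂ = d₁ − σ√T = -0.038818 − 0.152772 = -0.191590
e^{−rT} = e^{−0.0344·0.1749} = 0.994002
N(−d₁) = 0.515482,  N(−d₂) = 0.575968
Put price V = K·e^{−rT}·N(−d₂) − S·N(−d₁) = 38.020618 − 33.434177 = 4.586441
Δ = −N(−d₁) = -0.515482

price = 4.586441
Δ = -0.515482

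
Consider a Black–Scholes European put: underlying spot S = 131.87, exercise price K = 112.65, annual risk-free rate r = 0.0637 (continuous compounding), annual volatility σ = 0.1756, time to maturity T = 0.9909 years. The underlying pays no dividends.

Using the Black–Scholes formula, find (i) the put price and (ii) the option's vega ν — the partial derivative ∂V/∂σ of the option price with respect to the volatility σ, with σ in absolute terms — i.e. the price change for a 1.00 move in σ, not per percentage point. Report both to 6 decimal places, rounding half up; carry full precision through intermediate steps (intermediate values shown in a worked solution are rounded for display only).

σ√T = 0.1756·√0.9909 = 0.174799
d₁ = (ln(S/K) + (r+σ²/2)T) / (σ√T) = (ln(131.87/112.65) + (0.0637+0.1756²/2)·0.9909) / 0.174799 = (0.157531 + 0.078398) / 0.174799 = 1.349712
d₂ = d₁ − σ√T = 1.349712 − 0.174799 = 1.174913
e^{−rT} = e^{−0.0637·0.9909} = 0.938830
N(−d₁) = 0.088554,  N(−d₂) = 0.120015
Put price V = K·e^{−rT}·N(−d₂) − S·N(−d₁) = 12.692669 − 11.677634 = 1.015035
φ(d₁) = (1/√(2π))·e^{−d₁²/2} = 0.160446
ν = S·φ(d₁)·√T = 21.061474

price = 1.015035
ν = 21.061474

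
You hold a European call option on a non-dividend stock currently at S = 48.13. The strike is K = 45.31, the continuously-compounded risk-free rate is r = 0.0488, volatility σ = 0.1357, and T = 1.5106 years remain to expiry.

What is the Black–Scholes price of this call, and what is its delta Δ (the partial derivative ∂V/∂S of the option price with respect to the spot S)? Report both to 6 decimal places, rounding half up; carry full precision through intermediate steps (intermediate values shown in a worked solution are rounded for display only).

σ√T = 0.1357·√1.5106 = 0.166784
d₁ = (ln(S/K) + (r+σ²/2)T) / (σ√T) = (ln(48.13/45.31) + (0.0488+0.1357²/2)·1.5106) / 0.166784 = (0.060378 + 0.087626) / 0.166784 = 0.887397
d₂ = d₁ − σ√T = 0.887397 − 0.166784 = 0.720613
e^{−rT} = e^{−0.0488·1.5106} = 0.928934
N(d₁) = 0.812567,  N(d₂) = 0.764426
Call price V = S·N(d₁) − K·e^{−rT}·N(d₂) = 39.108867 − 32.174704 = 6.934163
Δ = N(d₁) = 0.812567

price = 6.934163
Δ = 0.812567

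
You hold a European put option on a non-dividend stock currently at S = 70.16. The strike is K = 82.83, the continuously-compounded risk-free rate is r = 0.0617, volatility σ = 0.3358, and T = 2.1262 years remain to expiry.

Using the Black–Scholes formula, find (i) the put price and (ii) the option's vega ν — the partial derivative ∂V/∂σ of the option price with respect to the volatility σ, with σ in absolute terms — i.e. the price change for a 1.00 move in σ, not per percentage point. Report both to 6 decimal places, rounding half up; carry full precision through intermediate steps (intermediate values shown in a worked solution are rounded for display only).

σ√T = 0.3358·√2.1262 = 0.489647
d₁ = (ln(S/K) + (r+σ²/2)T) / (σ√T) = (ln(70.16/82.83) + (0.0617+0.3358²/2)·2.1262) / 0.489647 = (-0.166012 + 0.251063) / 0.489647 = 0.173700
d₂ = d₁ − σ√T = 0.173700 − 0.489647 = -0.315947
e^{−rT} = e^{−0.0617·2.1262} = 0.877054
N(−d₁) = 0.431051,  N(−d₂) = 0.623979
Put price V = K·e^{−rT}·N(−d₂) − S·N(−d₁) = 45.329796 − 30.242519 = 15.087276
φ(d₁) = (1/√(2π))·e^{−d₁²/2} = 0.392969
ν = S·φ(d₁)·√T = 40.202219

price = 15.087276
ν = 40.202219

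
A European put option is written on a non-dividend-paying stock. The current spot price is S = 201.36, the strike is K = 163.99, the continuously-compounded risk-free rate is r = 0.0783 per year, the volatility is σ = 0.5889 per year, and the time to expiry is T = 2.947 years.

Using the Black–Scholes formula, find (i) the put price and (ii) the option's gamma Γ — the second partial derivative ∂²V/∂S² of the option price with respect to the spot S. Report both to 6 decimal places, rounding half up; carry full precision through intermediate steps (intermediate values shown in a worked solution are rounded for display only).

σ√T = 0.5889·√2.947 = 1.010955
d₁ = (ln(S/K) + (r+σ²/2)T) / (σ√T) = (ln(201.36/163.99) + (0.0783+0.5889²/2)·2.947) / 1.010955 = (0.205289 + 0.741765) / 1.010955 = 0.936791
d₂ = d₁ − σ√T = 0.936791 − 1.010955 = -0.074163
e^{−rT} = e^{−0.0783·2.947} = 0.793938
N(−d₁) = 0.174433,  N(−d₂) = 0.529560
Put price V = K·e^{−rT}·N(−d₂) − S·N(−d₁) = 68.947544 − 35.123815 = 33.823729
φ(d₁) = (1/√(2π))·e^{−d₁²/2} = 0.257245
Γ = φ(d₁) / (S·σ·√T) = 0.001264

price = 33.823729
Γ = 0.001264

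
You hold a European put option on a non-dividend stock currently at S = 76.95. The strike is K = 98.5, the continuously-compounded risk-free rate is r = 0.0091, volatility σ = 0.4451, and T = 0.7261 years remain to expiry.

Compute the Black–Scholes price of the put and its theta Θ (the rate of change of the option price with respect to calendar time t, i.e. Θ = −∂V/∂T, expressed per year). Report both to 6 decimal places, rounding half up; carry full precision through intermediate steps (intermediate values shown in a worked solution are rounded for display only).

σ√T = 0.4451·√0.7261 = 0.379276
d₁ = (ln(S/K) + (r+σ²/2)T) / (σ√T) = (ln(76.95/98.5) + (0.0091+0.4451²/2)·0.7261) / 0.379276 = (-0.246901 + 0.078533) / 0.379276 = -0.443919
d₂ = d₁ − σ√T = -0.443919 − 0.379276 = -0.823195
e^{−rT} = e^{−0.0091·0.7261} = 0.993414
N(−d₁) = 0.671449,  N(−d₂) = 0.794801
Put price V = K·e^{−rT}·N(−d₂) − S·N(−d₁) = 77.772362 − 51.668025 = 26.104337
φ(d₁) = (1/√(2π))·e^{−d₁²/2} = 0.361508
Θ = −S·φ(d₁)·σ/(2√T) + r·K·e^{−rT}·N(−d₂) = −7.265344 + 0.707728 = -6.557616

price = 26.104337
Θ = -6.557616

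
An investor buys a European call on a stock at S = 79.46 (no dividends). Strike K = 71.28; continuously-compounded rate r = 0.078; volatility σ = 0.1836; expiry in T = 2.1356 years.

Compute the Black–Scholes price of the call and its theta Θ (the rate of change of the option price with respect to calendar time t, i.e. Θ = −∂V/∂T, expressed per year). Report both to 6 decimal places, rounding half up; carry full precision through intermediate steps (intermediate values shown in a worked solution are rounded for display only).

σ√T = 0.1836·√2.1356 = 0.268307
d₁ = (ln(S/K) + (r+σ²/2)T) / (σ√T) = (ln(79.46/71.28) + (0.078+0.1836²/2)·2.1356) / 0.268307 = (0.108638 + 0.202571) / 0.268307 = 1.159898
d₂ = d₁ − σ√T = 1.159898 − 0.268307 = 0.891591
e^{−rT} = e^{−0.078·2.1356} = 0.846558
N(d₁) = 0.876955,  N(d₂) = 0.813694
Call price V = S·N(d₁) − K·e^{−rT}·N(d₂) = 69.682830 − 49.100431 = 20.582399
φ(d₁) = (1/√(2π))·e^{−d₁²/2} = 0.203595
Θ = −S·φ(d₁)·σ/(2√T) − r·K·e^{−rT}·N(d₂) = −1.016247 − 3.829834 = -4.846081

price = 20.582399
Θ = -4.846081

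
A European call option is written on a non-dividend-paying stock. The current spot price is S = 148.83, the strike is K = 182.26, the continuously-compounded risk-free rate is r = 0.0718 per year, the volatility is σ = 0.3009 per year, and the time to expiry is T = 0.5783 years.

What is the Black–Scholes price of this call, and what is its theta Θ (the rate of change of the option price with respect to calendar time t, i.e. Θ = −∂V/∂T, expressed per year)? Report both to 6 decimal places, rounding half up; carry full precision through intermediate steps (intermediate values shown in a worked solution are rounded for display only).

price = 5.218391
Θ = -12.465118

σ√T = 0.3009·√0.5783 = 0.228823
d₁ = (ln(S/K) + (r+σ²/2)T) / (σ√T) = (ln(148.83/182.26) + (0.0718+0.3009²/2)·0.5783) / 0.228823 = (-0.202630 + 0.067702) / 0.228823 = -0.589661
d₂ = d₁ − σ√T = -0.589661 − 0.228823 = -0.818483
e^{−rT} = e^{−0.0718·0.5783} = 0.959328
N(d₁) = 0.277709,  N(d₂) = 0.206541
Call price V = S·N(d₁) − K·e^{−rT}·N(d₂) = 41.331429 − 36.113038 = 5.218391
φ(d₁) = (1/√(2π))·e^{−d₁²/2} = 0.335280
Θ = −S·φ(d₁)·σ/(2√T) − r·K·e^{−rT}·N(d₂) = −9.872202 − 2.592916 = -12.465118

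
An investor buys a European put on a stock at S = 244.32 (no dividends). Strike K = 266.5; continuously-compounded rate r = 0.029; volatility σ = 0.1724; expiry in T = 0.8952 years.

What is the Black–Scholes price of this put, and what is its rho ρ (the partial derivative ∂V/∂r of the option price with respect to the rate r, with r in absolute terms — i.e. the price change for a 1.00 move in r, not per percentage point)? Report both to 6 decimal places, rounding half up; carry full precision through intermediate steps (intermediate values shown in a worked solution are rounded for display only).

price = 25.182301
ρ = -157.022349

σ√T = 0.1724·√0.8952 = 0.163116
d₁ = (ln(S/K) + (r+σ²/2)T) / (σ√T) = (ln(244.32/266.5) + (0.029+0.1724²/2)·0.8952) / 0.163116 = (-0.086895 + 0.039264) / 0.163116 = -0.292007
d₂ = d₁ − σ√T = -0.292007 − 0.163116 = -0.455124
e^{−rT} = e^{−0.029·0.8952} = 0.974373
N(−d₁) = 0.614859,  N(−d₂) = 0.675490
Put price V = K·e^{−rT}·N(−d₂) − S·N(−d₁) = 175.404768 − 150.222467 = 25.182301
ρ = −K·T·e^{−rT}·N(−d₂) = -157.022349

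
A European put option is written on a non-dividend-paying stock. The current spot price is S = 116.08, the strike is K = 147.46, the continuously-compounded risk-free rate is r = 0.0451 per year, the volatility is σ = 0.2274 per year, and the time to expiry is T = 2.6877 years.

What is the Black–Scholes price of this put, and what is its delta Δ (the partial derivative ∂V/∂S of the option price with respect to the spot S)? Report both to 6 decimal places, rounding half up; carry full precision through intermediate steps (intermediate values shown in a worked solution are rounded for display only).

price = 26.408873
Δ = -0.551829

σ√T = 0.2274·√2.6877 = 0.372804
d₁ = (ln(S/K) + (r+σ²/2)T) / (σ√T) = (ln(116.08/147.46) + (0.0451+0.2274²/2)·2.6877) / 0.372804 = (-0.239277 + 0.190707) / 0.372804 = -0.130284
d₂ = d₁ − σ√T = -0.130284 − 0.372804 = -0.503089
e^{−rT} = e^{−0.0451·2.6877} = 0.885843
N(−d₁) = 0.551829,  N(−d₂) = 0.692549
Put price V = K·e^{−rT}·N(−d₂) − S·N(−d₁) = 90.465216 − 64.056343 = 26.408873
Δ = −N(−d₁) = -0.551829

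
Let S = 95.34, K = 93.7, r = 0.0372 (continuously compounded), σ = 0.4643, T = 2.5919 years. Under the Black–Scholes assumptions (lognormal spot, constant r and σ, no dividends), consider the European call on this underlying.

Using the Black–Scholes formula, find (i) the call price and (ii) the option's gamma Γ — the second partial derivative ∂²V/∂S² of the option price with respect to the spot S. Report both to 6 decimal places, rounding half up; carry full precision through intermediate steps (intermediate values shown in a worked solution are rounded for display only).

price = 31.704864
Γ = 0.004875

σ√T = 0.4643·√2.5919 = 0.747494
d₁ = (ln(S/K) + (r+σ²/2)T) / (σ√T) = (ln(95.34/93.7) + (0.0372+0.4643²/2)·2.5919) / 0.747494 = (0.017351 + 0.375792) / 0.747494 = 0.525949
d₂ = d₁ − σ√T = 0.525949 − 0.747494 = -0.221545
e^{−rT} = e^{−0.0372·2.5919} = 0.908084
N(d₁) = 0.700538,  N(d₂) = 0.412334
Call price V = S·N(d₁) − K·e^{−rT}·N(d₂) = 66.789305 − 35.084441 = 31.704864
φ(d₁) = (1/√(2π))·e^{−d₁²/2} = 0.347410
Γ = φ(d₁) / (S·σ·√T) = 0.004875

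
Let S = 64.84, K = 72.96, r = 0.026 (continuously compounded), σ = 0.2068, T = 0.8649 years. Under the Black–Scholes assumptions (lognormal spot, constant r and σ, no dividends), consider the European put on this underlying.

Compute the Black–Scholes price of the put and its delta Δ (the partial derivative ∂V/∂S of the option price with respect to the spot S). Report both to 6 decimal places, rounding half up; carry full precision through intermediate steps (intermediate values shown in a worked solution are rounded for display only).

price = 9.092628
Δ = -0.655570

σ√T = 0.2068·√0.8649 = 0.192324
d₁ = (ln(S/K) + (r+σ²/2)T) / (σ√T) = (ln(64.84/72.96) + (0.026+0.2068²/2)·0.8649) / 0.192324 = (-0.117989 + 0.040982) / 0.192324 = -0.400402
d₂ = d₁ − σ√T = -0.400402 − 0.192324 = -0.592726
e^{−rT} = e^{−0.026·0.8649} = 0.977764
N(−d₁) = 0.655570,  N(−d₂) = 0.723318
Put price V = K·e^{−rT}·N(−d₂) − S·N(−d₁) = 51.599781 − 42.507153 = 9.092628
Δ = −N(−d₁) = -0.655570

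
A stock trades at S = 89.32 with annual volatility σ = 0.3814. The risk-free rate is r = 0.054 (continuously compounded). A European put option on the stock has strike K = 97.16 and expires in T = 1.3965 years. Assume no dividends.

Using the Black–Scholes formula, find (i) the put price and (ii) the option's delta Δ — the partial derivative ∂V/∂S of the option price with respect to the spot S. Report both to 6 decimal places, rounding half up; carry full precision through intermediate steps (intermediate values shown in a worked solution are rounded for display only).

σ√T = 0.3814·√1.3965 = 0.450714
d₁ = (ln(S/K) + (r+σ²/2)T) / (σ√T) = (ln(89.32/97.16) + (0.054+0.3814²/2)·1.3965) / 0.450714 = (-0.084134 + 0.176983) / 0.450714 = 0.206004
d₂ = d₁ − σ√T = 0.206004 − 0.450714 = -0.244710
e^{−rT} = e^{−0.054·1.3965} = 0.927362
N(−d₁) = 0.418394,  N(−d₂) = 0.596660
Put price V = K·e^{−rT}·N(−d₂) − S·N(−d₁) = 53.760526 − 37.370941 = 16.389585
Δ = −N(−d₁) = -0.418394

price = 16.389585
Δ = -0.418394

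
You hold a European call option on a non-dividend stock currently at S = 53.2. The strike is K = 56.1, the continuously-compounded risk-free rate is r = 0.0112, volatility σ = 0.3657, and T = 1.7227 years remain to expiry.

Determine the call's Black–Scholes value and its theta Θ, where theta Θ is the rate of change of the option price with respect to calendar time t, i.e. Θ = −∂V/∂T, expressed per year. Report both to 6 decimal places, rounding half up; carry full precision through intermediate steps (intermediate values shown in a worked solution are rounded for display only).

σ√T = 0.3657·√1.7227 = 0.479987
d₁ = (ln(S/K) + (r+σ²/2)T) / (σ√T) = (ln(53.2/56.1) + (0.0112+0.3657²/2)·1.7227) / 0.479987 = (-0.053077 + 0.134488) / 0.479987 = 0.169610
d₂ = d₁ − σ√T = 0.169610 − 0.479987 = -0.310377
e^{−rT} = e^{−0.0112·1.7227} = 0.980891
N(d₁) = 0.567342,  N(d₂) = 0.378137
Call price V = S·N(d₁) − K·e^{−rT}·N(d₂) = 30.182576 − 20.808116 = 9.374460
φ(d₁) = (1/√(2π))·e^{−d₁²/2} = 0.393245
Θ = −S·φ(d₁)·σ/(2√T) − r·K·e^{−rT}·N(d₂) = −2.914506 − 0.233051 = -3.147557

price = 9.374460
Θ = -3.147557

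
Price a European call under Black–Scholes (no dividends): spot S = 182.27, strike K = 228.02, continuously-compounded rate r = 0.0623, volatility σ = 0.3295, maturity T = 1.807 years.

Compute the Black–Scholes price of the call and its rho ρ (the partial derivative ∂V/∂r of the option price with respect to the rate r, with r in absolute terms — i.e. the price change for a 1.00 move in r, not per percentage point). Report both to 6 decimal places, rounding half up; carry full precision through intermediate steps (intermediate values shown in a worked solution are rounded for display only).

σ√T = 0.3295·√1.807 = 0.442929
d₁ = (ln(S/K) + (r+σ²/2)T) / (σ√T) = (ln(182.27/228.02) + (0.0623+0.3295²/2)·1.807) / 0.442929 = (-0.223944 + 0.210669) / 0.442929 = -0.029971
d₂ = d₁ − σ√T = -0.029971 − 0.442929 = -0.472900
e^{−rT} = e^{−0.0623·1.807} = 0.893529
N(d₁) = 0.488045,  N(d₂) = 0.318142
Call price V = S·N(d₁) − K·e^{−rT}·N(d₂) = 88.955998 − 64.819111 = 24.136887
ρ = K·T·e^{−rT}·N(d₂) = 117.128133

price = 24.136887
ρ = 117.128133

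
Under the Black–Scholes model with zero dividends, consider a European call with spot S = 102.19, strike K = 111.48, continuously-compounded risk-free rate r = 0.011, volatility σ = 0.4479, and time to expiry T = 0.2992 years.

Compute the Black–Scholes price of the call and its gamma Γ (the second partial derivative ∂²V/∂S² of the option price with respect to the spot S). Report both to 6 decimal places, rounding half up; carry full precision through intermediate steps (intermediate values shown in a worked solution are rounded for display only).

σ√T = 0.4479·√0.2992 = 0.244998
d₁ = (ln(S/K) + (r+σ²/2)T) / (σ√T) = (ln(102.19/111.48) + (0.011+0.4479²/2)·0.2992) / 0.244998 = (-0.087011 + 0.033303) / 0.244998 = -0.219220
d₂ = d₁ − σ√T = -0.219220 − 0.244998 = -0.464217
e^{−rT} = e^{−0.011·0.2992} = 0.996714
N(d₁) = 0.413240,  N(d₂) = 0.321246
Call price V = S·N(d₁) − K·e^{−rT}·N(d₂) = 42.228947 − 35.694842 = 6.534105
φ(d₁) = (1/√(2π))·e^{−d₁²/2} = 0.389471
Γ = φ(d₁) / (S·σ·√T) = 0.015556

price = 6.534105
Γ = 0.015556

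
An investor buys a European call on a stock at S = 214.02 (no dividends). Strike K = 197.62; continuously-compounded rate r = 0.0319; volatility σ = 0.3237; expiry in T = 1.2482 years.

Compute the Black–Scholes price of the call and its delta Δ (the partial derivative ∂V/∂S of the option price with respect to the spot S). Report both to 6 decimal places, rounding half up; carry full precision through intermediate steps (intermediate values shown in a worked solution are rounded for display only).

σ√T = 0.3237·√1.2482 = 0.361647
d₁ = (ln(S/K) + (r+σ²/2)T) / (σ√T) = (ln(214.02/197.62) + (0.0319+0.3237²/2)·1.2482) / 0.361647 = (0.079723 + 0.105212) / 0.361647 = 0.511370
d₂ = d₁ − σ√T = 0.511370 − 0.361647 = 0.149723
e^{−rT} = e^{−0.0319·1.2482} = 0.960965
N(d₁) = 0.695454,  N(d₂) = 0.559508
Call price V = S·N(d₁) − K·e^{−rT}·N(d₂) = 148.841047 − 106.253908 = 42.587139
Δ = N(d₁) = 0.695454

price = 42.587139
Δ = 0.695454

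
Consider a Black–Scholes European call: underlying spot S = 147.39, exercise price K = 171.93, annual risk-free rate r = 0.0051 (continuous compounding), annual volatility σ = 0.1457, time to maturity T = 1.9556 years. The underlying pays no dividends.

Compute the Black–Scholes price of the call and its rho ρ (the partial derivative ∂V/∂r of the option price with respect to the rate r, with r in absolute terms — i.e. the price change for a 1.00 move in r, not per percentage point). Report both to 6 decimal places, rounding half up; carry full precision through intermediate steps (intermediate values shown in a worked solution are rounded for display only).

price = 4.544158
ρ = 69.681075

σ√T = 0.1457·√1.9556 = 0.203751
d₁ = (ln(S/K) + (r+σ²/2)T) / (σ√T) = (ln(147.39/171.93) + (0.0051+0.1457²/2)·1.9556) / 0.203751 = (-0.154005 + 0.030731) / 0.203751 = -0.605026
d₂ = d₁ − σ√T = -0.605026 − 0.203751 = -0.808776
e^{−rT} = e^{−0.0051·1.9556} = 0.990076
N(d₁) = 0.272581,  N(d₂) = 0.209322
Call price V = S·N(d₁) − K·e^{−rT}·N(d₂) = 40.175716 − 35.631558 = 4.544158
ρ = K·T·e^{−rT}·N(d₂) = 69.681075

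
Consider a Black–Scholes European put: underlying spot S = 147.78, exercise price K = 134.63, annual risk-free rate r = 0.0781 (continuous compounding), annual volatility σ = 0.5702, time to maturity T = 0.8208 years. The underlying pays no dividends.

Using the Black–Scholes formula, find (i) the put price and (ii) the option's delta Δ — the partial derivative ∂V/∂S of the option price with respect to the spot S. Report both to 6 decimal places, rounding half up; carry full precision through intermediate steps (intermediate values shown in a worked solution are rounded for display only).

σ√T = 0.5702·√0.8208 = 0.516590
d₁ = (ln(S/K) + (r+σ²/2)T) / (σ√T) = (ln(147.78/134.63) + (0.0781+0.5702²/2)·0.8208) / 0.516590 = (0.093194 + 0.197537) / 0.516590 = 0.562790
d₂ = d₁ − σ√T = 0.562790 − 0.516590 = 0.046200
e^{−rT} = e^{−0.0781·0.8208} = 0.937907
N(−d₁) = 0.286789,  N(−d₂) = 0.481576
Put price V = K·e^{−rT}·N(−d₂) − S·N(−d₁) = 60.808742 − 42.381688 = 18.427054
Δ = −N(−d₁) = -0.286789

price = 18.427054
Δ = -0.286789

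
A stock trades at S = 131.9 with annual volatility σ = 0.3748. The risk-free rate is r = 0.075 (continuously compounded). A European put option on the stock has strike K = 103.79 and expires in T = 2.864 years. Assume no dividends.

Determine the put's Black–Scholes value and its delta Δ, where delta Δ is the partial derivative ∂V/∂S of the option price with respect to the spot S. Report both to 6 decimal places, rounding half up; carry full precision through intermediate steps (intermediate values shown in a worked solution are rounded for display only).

price = 8.999672
Δ = -0.150649

σ√T = 0.3748·√2.864 = 0.634287
d₁ = (ln(S/K) + (r+σ²/2)T) / (σ√T) = (ln(131.9/103.79) + (0.075+0.3748²/2)·2.864) / 0.634287 = (0.239674 + 0.415960) / 0.634287 = 1.033656
d₂ = d₁ − σ√T = 1.033656 − 0.634287 = 0.399368
e^{−rT} = e^{−0.075·2.864} = 0.806703
N(−d₁) = 0.150649,  N(−d₂) = 0.344811
Put price V = K·e^{−rT}·N(−d₂) − S·N(−d₁) = 28.870224 − 19.870552 = 8.999672
Δ = −N(−d₁) = -0.150649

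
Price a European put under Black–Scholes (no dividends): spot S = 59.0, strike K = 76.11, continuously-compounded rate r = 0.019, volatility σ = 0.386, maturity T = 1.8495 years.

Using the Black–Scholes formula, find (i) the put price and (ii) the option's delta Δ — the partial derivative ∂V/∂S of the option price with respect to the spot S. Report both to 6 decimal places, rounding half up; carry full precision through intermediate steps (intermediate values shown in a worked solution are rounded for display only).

price = 22.104828
Δ = -0.561853

σ√T = 0.386·√1.8495 = 0.524946
d₁ = (ln(S/K) + (r+σ²/2)T) / (σ√T) = (ln(59.0/76.11) + (0.019+0.386²/2)·1.8495) / 0.524946 = (-0.254642 + 0.172925) / 0.524946 = -0.155669
d₂ = d₁ − σ√T = -0.155669 − 0.524946 = -0.680615
e^{−rT} = e^{−0.019·1.8495} = 0.965470
N(−d₁) = 0.561853,  N(−d₂) = 0.751942
Put price V = K·e^{−rT}·N(−d₂) − S·N(−d₁) = 55.254151 − 33.149324 = 22.104828
Δ = −N(−d₁) = -0.561853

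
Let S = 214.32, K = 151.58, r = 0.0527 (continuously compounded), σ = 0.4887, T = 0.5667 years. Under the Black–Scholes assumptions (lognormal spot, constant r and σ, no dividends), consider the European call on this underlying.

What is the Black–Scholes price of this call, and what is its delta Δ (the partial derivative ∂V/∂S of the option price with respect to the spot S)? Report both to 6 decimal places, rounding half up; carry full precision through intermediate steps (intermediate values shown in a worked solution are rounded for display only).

price = 72.355964
Δ = 0.886205

σ√T = 0.4887·√0.5667 = 0.367891
d₁ = (ln(S/K) + (r+σ²/2)T) / (σ√T) = (ln(214.32/151.58) + (0.0527+0.4887²/2)·0.5667) / 0.367891 = (0.346357 + 0.097537) / 0.367891 = 1.206591
d₂ = d₁ − σ√T = 1.206591 − 0.367891 = 0.838700
e^{−rT} = e^{−0.0527·0.5667} = 0.970576
N(d₁) = 0.886205,  N(d₂) = 0.799181
Call price V = S·N(d₁) − K·e^{−rT}·N(d₂) = 189.931472 − 117.575508 = 72.355964
Δ = N(d₁) = 0.886205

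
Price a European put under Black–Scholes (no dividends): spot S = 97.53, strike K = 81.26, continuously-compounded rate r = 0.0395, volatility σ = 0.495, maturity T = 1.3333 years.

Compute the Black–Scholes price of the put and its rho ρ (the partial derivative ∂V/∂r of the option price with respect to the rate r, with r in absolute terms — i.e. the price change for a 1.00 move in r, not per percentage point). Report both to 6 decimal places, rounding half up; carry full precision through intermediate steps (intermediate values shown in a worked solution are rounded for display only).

price = 11.007894
ρ = -46.253439

σ√T = 0.495·√1.3333 = 0.571570
d₁ = (ln(S/K) + (r+σ²/2)T) / (σ√T) = (ln(97.53/81.26) + (0.0395+0.495²/2)·1.3333) / 0.571570 = (0.182506 + 0.216011) / 0.571570 = 0.697233
d₂ = d₁ − σ√T = 0.697233 − 0.571570 = 0.125664
e^{−rT} = e^{−0.0395·1.3333} = 0.948697
N(−d₁) = 0.242828,  N(−d₂) = 0.449999
Put price V = K·e^{−rT}·N(−d₂) − S·N(−d₁) = 34.690947 − 23.683053 = 11.007894
ρ = −K·T·e^{−rT}·N(−d₂) = -46.253439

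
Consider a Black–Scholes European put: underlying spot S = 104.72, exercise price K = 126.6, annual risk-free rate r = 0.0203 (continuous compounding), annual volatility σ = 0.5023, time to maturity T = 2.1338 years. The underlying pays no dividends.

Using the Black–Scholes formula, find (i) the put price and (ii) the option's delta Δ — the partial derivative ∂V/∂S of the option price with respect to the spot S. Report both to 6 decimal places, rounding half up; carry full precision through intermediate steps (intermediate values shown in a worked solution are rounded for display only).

σ√T = 0.5023·√2.1338 = 0.733736
d₁ = (ln(S/K) + (r+σ²/2)T) / (σ√T) = (ln(104.72/126.6) + (0.0203+0.5023²/2)·2.1338) / 0.733736 = (-0.189742 + 0.312501) / 0.733736 = 0.167306
d₂ = d₁ − σ√T = 0.167306 − 0.733736 = -0.566431
e^{−rT} = e^{−0.0203·2.1338} = 0.957609
N(−d₁) = 0.433565,  N(−d₂) = 0.714449
Put price V = K·e^{−rT}·N(−d₂) − S·N(−d₁) = 86.615031 − 45.402902 = 41.212129
Δ = −N(−d₁) = -0.433565

price = 41.212129
Δ = -0.433565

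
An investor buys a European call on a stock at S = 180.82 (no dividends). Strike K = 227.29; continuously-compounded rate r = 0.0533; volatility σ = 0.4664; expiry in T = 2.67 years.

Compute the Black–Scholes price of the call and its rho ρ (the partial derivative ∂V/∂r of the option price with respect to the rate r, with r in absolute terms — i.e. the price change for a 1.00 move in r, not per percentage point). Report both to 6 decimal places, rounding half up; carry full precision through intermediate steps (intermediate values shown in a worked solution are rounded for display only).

σ√T = 0.4664·√2.67 = 0.762104
d₁ = (ln(S/K) + (r+σ²/2)T) / (σ√T) = (ln(180.82/227.29) + (0.0533+0.4664²/2)·2.67) / 0.762104 = (-0.228725 + 0.432712) / 0.762104 = 0.267664
d₂ = d₁ − σ√T = 0.267664 − 0.762104 = -0.494440
e^{−rT} = e^{−0.0533·2.67} = 0.867351
N(d₁) = 0.605521,  N(d₂) = 0.310498
Call price V = S·N(d₁) − K·e^{−rT}·N(d₂) = 109.490285 − 61.211604 = 48.278681
ρ = K·T·e^{−rT}·N(d₂) = 163.434982

price = 48.278681
ρ = 163.434982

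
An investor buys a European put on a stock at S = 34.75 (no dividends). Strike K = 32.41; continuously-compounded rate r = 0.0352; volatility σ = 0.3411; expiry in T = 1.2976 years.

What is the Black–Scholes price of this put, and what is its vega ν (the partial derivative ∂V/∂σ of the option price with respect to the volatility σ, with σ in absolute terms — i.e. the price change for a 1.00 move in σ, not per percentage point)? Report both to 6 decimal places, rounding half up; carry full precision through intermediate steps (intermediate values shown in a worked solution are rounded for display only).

σ√T = 0.3411·√1.2976 = 0.388555
d₁ = (ln(S/K) + (r+σ²/2)T) / (σ√T) = (ln(34.75/32.41) + (0.0352+0.3411²/2)·1.2976) / 0.388555 = (0.069713 + 0.121163) / 0.388555 = 0.491245
d₂ = d₁ − σ√T = 0.491245 − 0.388555 = 0.102690
e^{−rT} = e^{−0.0352·1.2976} = 0.955352
N(−d₁) = 0.311627,  N(−d₂) = 0.459104
Put price V = K·e^{−rT}·N(−d₂) − S·N(−d₁) = 14.215231 − 10.829027 = 3.386204
φ(d₁) = (1/√(2π))·e^{−d₁²/2} = 0.353596
ν = S·φ(d₁)·√T = 13.996937

price = 3.386204
ν = 13.996937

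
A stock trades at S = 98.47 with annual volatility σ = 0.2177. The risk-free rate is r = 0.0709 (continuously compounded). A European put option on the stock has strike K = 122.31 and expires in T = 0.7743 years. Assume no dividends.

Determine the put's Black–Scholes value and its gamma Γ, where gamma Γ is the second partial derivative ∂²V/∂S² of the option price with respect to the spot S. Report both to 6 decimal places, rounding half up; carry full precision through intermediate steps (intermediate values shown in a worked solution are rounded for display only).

σ√T = 0.2177·√0.7743 = 0.191564
d₁ = (ln(S/K) + (r+σ²/2)T) / (σ√T) = (ln(98.47/122.31) + (0.0709+0.2177²/2)·0.7743) / 0.191564 = (-0.216807 + 0.073246) / 0.191564 = -0.749415
d₂ = d₁ − σ√T = -0.749415 − 0.191564 = -0.940979
e^{−rT} = e^{−0.0709·0.7743} = 0.946582
N(−d₁) = 0.773196,  N(−d₂) = 0.826642
Put price V = K·e^{−rT}·N(−d₂) − S·N(−d₁) = 95.705669 − 76.136659 = 19.569010
φ(d₁) = (1/√(2π))·e^{−d₁²/2} = 0.301269
Γ = φ(d₁) / (S·σ·√T) = 0.015971

price = 19.569010
Γ = 0.015971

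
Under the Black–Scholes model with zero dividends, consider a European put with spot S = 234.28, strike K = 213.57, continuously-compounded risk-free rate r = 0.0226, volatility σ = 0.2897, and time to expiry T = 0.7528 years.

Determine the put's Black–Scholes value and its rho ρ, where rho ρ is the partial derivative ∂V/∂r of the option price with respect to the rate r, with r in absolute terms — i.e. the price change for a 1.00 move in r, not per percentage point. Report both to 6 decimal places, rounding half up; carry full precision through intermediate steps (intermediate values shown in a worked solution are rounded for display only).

price = 12.123094
ρ = -59.778962

σ√T = 0.2897·√0.7528 = 0.251355
d₁ = (ln(S/K) + (r+σ²/2)T) / (σ√T) = (ln(234.28/213.57) + (0.0226+0.2897²/2)·0.7528) / 0.251355 = (0.092552 + 0.048603) / 0.251355 = 0.561577
d₂ = d₁ − σ√T = 0.561577 − 0.251355 = 0.310221
e^{−rT} = e^{−0.0226·0.7528} = 0.983131
N(−d₁) = 0.287202,  N(−d₂) = 0.378196
Put price V = K·e^{−rT}·N(−d₂) − S·N(−d₁) = 79.408823 − 67.285728 = 12.123094
ρ = −K·T·e^{−rT}·N(−d₂) = -59.778962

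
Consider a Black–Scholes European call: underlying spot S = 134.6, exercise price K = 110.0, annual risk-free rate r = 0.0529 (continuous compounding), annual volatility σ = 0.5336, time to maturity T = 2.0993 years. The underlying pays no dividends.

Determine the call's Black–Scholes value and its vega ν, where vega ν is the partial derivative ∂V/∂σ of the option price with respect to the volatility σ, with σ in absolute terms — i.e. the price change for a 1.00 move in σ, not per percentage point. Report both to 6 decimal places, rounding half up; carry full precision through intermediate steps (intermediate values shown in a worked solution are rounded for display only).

price = 55.811348
ν = 56.890397

σ√T = 0.5336·√2.0993 = 0.773131
d₁ = (ln(S/K) + (r+σ²/2)T) / (σ√T) = (ln(134.6/110.0) + (0.0529+0.5336²/2)·2.0993) / 0.773131 = (0.201827 + 0.409919) / 0.773131 = 0.791258
d₂ = d₁ − σ√T = 0.791258 − 0.773131 = 0.018127
e^{−rT} = e^{−0.0529·2.0993} = 0.894891
N(d₁) = 0.785603,  N(d₂) = 0.507231
Call price V = S·N(d₁) − K·e^{−rT}·N(d₂) = 105.742186 − 49.930838 = 55.811348
φ(d₁) = (1/√(2π))·e^{−d₁²/2} = 0.291714
ν = S·φ(d₁)·√T = 56.890397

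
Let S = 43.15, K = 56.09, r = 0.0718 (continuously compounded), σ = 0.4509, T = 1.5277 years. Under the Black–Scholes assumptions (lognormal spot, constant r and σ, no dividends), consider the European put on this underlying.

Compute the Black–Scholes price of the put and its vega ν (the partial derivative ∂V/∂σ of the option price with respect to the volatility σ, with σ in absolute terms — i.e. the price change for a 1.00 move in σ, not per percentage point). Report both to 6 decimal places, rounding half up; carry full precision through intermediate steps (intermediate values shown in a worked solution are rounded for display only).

σ√T = 0.4509·√1.5277 = 0.557313
d₁ = (ln(S/K) + (r+σ²/2)T) / (σ√T) = (ln(43.15/56.09) + (0.0718+0.4509²/2)·1.5277) / 0.557313 = (-0.262275 + 0.264988) / 0.557313 = 0.004867
d₂ = d₁ − σ√T = 0.004867 − 0.557313 = -0.552446
e^{−rT} = e^{−0.0718·1.5277} = 0.896113
N(−d₁) = 0.498058,  N(−d₂) = 0.709678
Put price V = K·e^{−rT}·N(−d₂) − S·N(−d₁) = 35.670550 − 21.491210 = 14.179340
φ(d₁) = (1/√(2π))·e^{−d₁²/2} = 0.398938
ν = S·φ(d₁)·√T = 21.276724

price = 14.179340
ν = 21.276724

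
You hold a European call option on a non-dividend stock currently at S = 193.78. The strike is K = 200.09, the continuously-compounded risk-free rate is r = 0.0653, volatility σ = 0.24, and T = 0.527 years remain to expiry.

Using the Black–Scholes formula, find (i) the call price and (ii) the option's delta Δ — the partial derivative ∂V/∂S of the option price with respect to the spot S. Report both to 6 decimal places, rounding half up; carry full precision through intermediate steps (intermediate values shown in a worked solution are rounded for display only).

price = 13.666605
Δ = 0.540111

σ√T = 0.24·√0.527 = 0.174227
d₁ = (ln(S/K) + (r+σ²/2)T) / (σ√T) = (ln(193.78/200.09) + (0.0653+0.24²/2)·0.527) / 0.174227 = (-0.032044 + 0.049591) / 0.174227 = 0.100713
d₂ = d₁ − σ√T = 0.100713 − 0.174227 = -0.073515
e^{−rT} = e^{−0.0653·0.527} = 0.966172
N(d₁) = 0.540111,  N(d₂) = 0.470698
Call price V = S·N(d₁) − K·e^{−rT}·N(d₂) = 104.662664 − 90.996059 = 13.666605
Δ = N(d₁) = 0.540111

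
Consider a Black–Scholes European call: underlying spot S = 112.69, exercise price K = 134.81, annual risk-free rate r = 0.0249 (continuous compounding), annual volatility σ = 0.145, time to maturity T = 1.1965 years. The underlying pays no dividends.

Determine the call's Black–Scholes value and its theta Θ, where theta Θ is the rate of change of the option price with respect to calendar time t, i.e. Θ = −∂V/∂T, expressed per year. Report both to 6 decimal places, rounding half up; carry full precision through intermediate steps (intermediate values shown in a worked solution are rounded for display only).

σ√T = 0.145·√1.1965 = 0.158608
d₁ = (ln(S/K) + (r+σ²/2)T) / (σ√T) = (ln(112.69/134.81) + (0.0249+0.145²/2)·1.1965) / 0.158608 = (-0.179226 + 0.042371) / 0.158608 = -0.862850
d₂ = d₁ − σ√T = -0.862850 − 0.158608 = -1.021457
e^{−rT} = e^{−0.0249·1.1965} = 0.970647
N(d₁) = 0.194110,  N(d₂) = 0.153519
Call price V = S·N(d₁) − K·e^{−rT}·N(d₂) = 21.874261 − 20.088385 = 1.785876
φ(d₁) = (1/√(2π))·e^{−d₁²/2} = 0.274942
Θ = −S·φ(d₁)·σ/(2√T) − r·K·e^{−rT}·N(d₂) = −2.053567 − 0.500201 = -2.553768

price = 1.785876
Θ = -2.553768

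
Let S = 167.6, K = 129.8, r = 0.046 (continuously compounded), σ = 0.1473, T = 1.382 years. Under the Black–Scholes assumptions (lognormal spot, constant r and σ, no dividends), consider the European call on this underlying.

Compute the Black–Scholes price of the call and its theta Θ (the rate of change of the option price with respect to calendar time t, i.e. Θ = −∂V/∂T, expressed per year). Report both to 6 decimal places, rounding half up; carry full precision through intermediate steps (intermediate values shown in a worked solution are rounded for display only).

price = 46.110575
Θ = -6.032626

σ√T = 0.1473·√1.382 = 0.173164
d₁ = (ln(S/K) + (r+σ²/2)T) / (σ√T) = (ln(167.6/129.8) + (0.046+0.1473²/2)·1.382) / 0.173164 = (0.255585 + 0.078565) / 0.173164 = 1.929679
d₂ = d₁ − σ√T = 1.929679 − 0.173164 = 1.756515
e^{−rT} = e^{−0.046·1.382} = 0.938407
N(d₁) = 0.973177,  N(d₂) = 0.960500
Call price V = S·N(d₁) − K·e^{−rT}·N(d₂) = 163.104408 − 116.993834 = 46.110575
φ(d₁) = (1/√(2π))·e^{−d₁²/2} = 0.061991
Θ = −S·φ(d₁)·σ/(2√T) − r·K·e^{−rT}·N(d₂) = −0.650909 − 5.381716 = -6.032626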